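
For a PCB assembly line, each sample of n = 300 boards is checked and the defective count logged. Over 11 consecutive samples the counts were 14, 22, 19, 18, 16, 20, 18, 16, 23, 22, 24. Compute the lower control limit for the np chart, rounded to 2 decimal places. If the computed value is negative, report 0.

6.53

p̄ = Σdᵢ / (k·n) = 212 / (11 × 300) = 0.06424
LCL = np̄ − 3·√(np̄(1−p̄)) = 19.2727 − 3 × 4.2467 = 6.5326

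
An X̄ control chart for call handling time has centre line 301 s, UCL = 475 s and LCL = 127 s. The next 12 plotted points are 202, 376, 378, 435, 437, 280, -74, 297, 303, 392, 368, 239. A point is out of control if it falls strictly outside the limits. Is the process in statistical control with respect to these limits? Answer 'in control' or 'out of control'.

Compare each point to [127, 475]: sample 7 = -74 < LCL.

out of control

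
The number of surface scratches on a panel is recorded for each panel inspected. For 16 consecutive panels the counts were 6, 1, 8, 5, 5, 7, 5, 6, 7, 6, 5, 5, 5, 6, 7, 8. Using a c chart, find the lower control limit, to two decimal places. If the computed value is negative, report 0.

0.00

c̄ = (6 + 1 + 8 + 5 + 5 + 7 + 5 + 6 + 7 + 6 + 5 + 5 + 5 + 6 + 7 + 8) / 16 = 92 / 16 = 5.7500
LCL = c̄ − 3√c̄ = 5.7500 − 3 × 2.3979 = -1.4437 → 0 (cannot be negative)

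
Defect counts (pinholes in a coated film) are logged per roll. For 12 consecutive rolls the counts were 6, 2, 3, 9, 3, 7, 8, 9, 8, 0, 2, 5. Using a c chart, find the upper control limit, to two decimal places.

c̄ = (6 + 2 + 3 + 9 + 3 + 7 + 8 + 9 + 8 + 0 + 2 + 5) / 12 = 62 / 12 = 5.1667
UCL = c̄ + 3√c̄ = 5.1667 + 3 × √5.1667 = 5.1667 + 3 × 2.2730 = 11.9858

11.99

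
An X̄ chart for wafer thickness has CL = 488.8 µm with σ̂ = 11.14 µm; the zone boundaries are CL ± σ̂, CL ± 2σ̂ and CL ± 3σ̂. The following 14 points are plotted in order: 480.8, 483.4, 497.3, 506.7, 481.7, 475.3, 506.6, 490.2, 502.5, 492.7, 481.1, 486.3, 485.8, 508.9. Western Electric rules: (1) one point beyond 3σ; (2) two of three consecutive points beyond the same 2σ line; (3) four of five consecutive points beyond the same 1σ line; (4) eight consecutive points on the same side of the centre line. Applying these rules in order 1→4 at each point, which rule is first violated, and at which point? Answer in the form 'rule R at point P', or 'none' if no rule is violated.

Zone of each point (C = within 1σ̂, B = 1σ̂–2σ̂, A = 2σ̂–3σ̂, * = beyond 3σ̂; sign = side of CL): 1:-C, 2:-C, 3:+C, 4:+B, 5:-C, 6:-B, 7:+B, 8:+C, 9:+B, 10:+C, 11:-C, 12:-C, 13:-C, 14:+B
No rule fires across all 14 points.

none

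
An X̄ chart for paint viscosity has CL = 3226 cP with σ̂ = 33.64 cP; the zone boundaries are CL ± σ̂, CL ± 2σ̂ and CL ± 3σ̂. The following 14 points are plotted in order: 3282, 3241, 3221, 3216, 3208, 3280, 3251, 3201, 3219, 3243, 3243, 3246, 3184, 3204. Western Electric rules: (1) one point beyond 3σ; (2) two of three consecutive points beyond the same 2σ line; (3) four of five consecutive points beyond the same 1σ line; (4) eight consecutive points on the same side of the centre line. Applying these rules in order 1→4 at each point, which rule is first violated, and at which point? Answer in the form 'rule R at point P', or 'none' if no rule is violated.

none

Zone of each point (C = within 1σ̂, B = 1σ̂–2σ̂, A = 2σ̂–3σ̂, * = beyond 3σ̂; sign = side of CL): 1:+B, 2:+C, 3:-C, 4:-C, 5:-C, 6:+B, 7:+C, 8:-C, 9:-C, 10:+C, 11:+C, 12:+C, 13:-B, 14:-C
No rule fires across all 14 points.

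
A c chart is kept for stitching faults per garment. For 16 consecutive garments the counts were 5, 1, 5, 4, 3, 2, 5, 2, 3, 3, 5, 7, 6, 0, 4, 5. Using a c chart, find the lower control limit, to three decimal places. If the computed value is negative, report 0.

0.000

c̄ = (5 + 1 + 5 + 4 + 3 + 2 + 5 + 2 + 3 + 3 + 5 + 7 + 6 + 0 + 4 + 5) / 16 = 60 / 16 = 3.7500
LCL = c̄ − 3√c̄ = 3.7500 − 3 × 1.9365 = -2.0595 → 0 (cannot be negative)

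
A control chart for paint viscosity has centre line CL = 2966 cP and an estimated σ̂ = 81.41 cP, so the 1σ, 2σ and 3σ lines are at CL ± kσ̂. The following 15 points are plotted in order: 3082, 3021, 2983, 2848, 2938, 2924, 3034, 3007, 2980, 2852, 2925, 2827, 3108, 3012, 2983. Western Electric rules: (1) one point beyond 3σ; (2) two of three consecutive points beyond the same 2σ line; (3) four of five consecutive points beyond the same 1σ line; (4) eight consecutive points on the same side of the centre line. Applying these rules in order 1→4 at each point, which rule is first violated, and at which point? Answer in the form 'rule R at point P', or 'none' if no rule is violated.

none

Zone of each point (C = within 1σ̂, B = 1σ̂–2σ̂, A = 2σ̂–3σ̂, * = beyond 3σ̂; sign = side of CL): 1:+B, 2:+C, 3:+C, 4:-B, 5:-C, 6:-C, 7:+C, 8:+C, 9:+C, 10:-B, 11:-C, 12:-B, 13:+B, 14:+C, 15:+C
No rule fires across all 15 points.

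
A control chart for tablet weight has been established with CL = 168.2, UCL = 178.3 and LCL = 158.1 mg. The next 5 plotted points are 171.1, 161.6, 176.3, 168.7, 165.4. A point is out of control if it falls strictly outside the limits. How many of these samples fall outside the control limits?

0

All 5 points lie within [158.1, 178.3].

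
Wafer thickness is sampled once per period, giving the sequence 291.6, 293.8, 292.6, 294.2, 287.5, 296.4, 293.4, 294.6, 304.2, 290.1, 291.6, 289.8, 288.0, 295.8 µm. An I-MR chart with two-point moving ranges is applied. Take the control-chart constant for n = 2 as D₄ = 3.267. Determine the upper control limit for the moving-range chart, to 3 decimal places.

Moving ranges: 2.2, 1.2, 1.6, 6.7, 8.9, 3.0, 1.2, 9.6, 14.1, 1.5, 1.8, 1.8, 7.8; M̄R̄ = 61.4000 / 13 = 4.7231
UCL_MR = D₄·M̄R̄ = 3.267 × 4.7231 = 15.4303

15.430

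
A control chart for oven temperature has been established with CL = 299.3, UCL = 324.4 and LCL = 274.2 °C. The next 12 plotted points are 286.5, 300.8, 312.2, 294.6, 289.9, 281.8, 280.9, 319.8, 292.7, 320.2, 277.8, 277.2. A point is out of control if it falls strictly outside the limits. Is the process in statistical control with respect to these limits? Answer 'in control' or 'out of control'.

All 12 points lie within [274.2, 324.4].

in control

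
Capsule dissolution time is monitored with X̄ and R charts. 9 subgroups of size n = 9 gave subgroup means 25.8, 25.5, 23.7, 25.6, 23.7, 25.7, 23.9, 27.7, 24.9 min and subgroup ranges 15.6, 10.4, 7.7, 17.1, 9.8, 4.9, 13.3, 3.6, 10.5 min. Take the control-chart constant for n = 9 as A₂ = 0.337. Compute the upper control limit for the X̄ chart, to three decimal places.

28.645

X̄̄ = (25.8 + 25.5 + 23.7 + 25.6 + 23.7 + 25.7 + 23.9 + 27.7 + 24.9) / 9 = 226.5000 / 9 = 25.1667
R̄ = (15.6 + 10.4 + 7.7 + 17.1 + 9.8 + 4.9 + 13.3 + 3.6 + 10.5) / 9 = 92.9000 / 9 = 10.3222
UCL = X̄̄ + A₂·R̄ = 25.1667 + 0.337 × 10.3222 = 28.6453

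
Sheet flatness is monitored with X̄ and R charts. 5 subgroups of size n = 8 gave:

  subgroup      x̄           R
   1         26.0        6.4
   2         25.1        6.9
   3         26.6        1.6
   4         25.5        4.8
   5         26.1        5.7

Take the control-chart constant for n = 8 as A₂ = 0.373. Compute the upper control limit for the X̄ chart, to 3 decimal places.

27.755

X̄̄ = (26.0 + 25.1 + 26.6 + 25.5 + 26.1) / 5 = 129.3000 / 5 = 25.8600
R̄ = (6.4 + 6.9 + 1.6 + 4.8 + 5.7) / 5 = 25.4000 / 5 = 5.0800
UCL = X̄̄ + A₂·R̄ = 25.8600 + 0.373 × 5.0800 = 27.7548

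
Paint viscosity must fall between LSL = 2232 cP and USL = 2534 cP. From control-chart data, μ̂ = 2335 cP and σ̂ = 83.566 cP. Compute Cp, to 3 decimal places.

Cp = (USL − LSL) / (6σ̂) = (2534 − 2232) / (6 × 83.566) = 302.0000 / 501.3960 = 0.6023

0.602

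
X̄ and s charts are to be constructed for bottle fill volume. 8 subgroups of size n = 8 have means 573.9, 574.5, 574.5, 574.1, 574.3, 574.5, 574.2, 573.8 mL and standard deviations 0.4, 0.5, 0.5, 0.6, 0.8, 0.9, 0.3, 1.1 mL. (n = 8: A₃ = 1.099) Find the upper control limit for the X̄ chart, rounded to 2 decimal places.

574.93

X̄̄ = (573.9 + 574.5 + 574.5 + 574.1 + 574.3 + 574.5 + 574.2 + 573.8) / 8 = 574.2250
s̄ = (0.4 + 0.5 + 0.5 + 0.6 + 0.8 + 0.9 + 0.3 + 1.1) / 8 = 0.6375
UCL = X̄̄ + A₃·s̄ = 574.2250 + 1.099 × 0.6375 = 574.9256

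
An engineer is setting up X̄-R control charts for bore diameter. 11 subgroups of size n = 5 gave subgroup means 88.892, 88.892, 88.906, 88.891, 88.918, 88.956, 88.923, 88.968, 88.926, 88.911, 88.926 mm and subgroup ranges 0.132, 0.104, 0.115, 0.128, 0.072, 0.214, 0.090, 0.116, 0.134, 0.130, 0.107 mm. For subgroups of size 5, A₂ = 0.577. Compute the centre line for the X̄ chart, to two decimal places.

X̄̄ = (88.892 + 88.892 + 88.906 + 88.891 + 88.918 + 88.956 + 88.923 + 88.968 + 88.926 + 88.911 + 88.926) / 11 = 978.1090 / 11 = 88.9190
CL = X̄̄ = 88.9190

88.92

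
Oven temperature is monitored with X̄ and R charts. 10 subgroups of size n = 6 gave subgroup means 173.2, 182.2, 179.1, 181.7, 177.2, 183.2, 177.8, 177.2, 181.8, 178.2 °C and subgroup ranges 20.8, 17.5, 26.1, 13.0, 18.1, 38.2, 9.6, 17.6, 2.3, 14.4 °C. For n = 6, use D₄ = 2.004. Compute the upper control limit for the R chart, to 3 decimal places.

35.591

R̄ = (20.8 + 17.5 + 26.1 + 13.0 + 18.1 + 38.2 + 9.6 + 17.6 + 2.3 + 14.4) / 10 = 177.6000 / 10 = 17.7600
UCL_R = D₄·R̄ = 2.004 × 17.7600 = 35.5910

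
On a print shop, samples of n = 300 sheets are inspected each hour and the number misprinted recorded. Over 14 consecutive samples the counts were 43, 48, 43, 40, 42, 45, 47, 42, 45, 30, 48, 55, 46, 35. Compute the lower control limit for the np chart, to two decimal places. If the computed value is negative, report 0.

25.20

p̄ = Σdᵢ / (k·n) = 609 / (14 × 300) = 0.14500
LCL = np̄ − 3·√(np̄(1−p̄)) = 43.5000 − 3 × 6.0986 = 25.2043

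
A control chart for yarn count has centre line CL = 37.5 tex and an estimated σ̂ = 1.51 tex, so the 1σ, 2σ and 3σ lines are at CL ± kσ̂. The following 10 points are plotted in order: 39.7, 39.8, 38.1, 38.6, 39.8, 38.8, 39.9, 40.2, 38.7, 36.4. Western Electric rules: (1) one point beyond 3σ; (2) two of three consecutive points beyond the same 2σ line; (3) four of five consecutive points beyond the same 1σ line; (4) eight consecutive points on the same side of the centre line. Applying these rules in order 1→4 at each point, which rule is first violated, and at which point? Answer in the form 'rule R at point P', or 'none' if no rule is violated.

Zone of each point (C = within 1σ̂, B = 1σ̂–2σ̂, A = 2σ̂–3σ̂, * = beyond 3σ̂; sign = side of CL): 1:+B, 2:+B, 3:+C, 4:+C, 5:+B, 6:+C, 7:+B, 8:+B, 9:+C, 10:-C
Rule 4 (eight consecutive points on the same side of the centre line) is satisfied at point 8.

rule 4 at point 8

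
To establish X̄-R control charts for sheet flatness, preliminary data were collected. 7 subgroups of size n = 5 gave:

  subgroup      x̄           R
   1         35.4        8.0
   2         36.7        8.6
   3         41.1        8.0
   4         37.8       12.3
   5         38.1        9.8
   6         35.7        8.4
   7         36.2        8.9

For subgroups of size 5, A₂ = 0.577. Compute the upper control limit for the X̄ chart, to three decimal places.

X̄̄ = (35.4 + 36.7 + 41.1 + 37.8 + 38.1 + 35.7 + 36.2) / 7 = 261.0000 / 7 = 37.2857
R̄ = (8.0 + 8.6 + 8.0 + 12.3 + 9.8 + 8.4 + 8.9) / 7 = 64.0000 / 7 = 9.1429
UCL = X̄̄ + A₂·R̄ = 37.2857 + 0.577 × 9.1429 = 42.5611

42.561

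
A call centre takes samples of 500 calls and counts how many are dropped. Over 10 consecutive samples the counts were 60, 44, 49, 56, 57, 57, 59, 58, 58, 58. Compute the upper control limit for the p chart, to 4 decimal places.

0.1534

p̄ = Σdᵢ / (k·n) = 556 / (10 × 500) = 0.11120
UCL = p̄ + 3·√(p̄(1−p̄)/n) = 0.11120 + 3 × √(0.11120×0.88880/500) = 0.11120 + 3 × 0.01406 = 0.15338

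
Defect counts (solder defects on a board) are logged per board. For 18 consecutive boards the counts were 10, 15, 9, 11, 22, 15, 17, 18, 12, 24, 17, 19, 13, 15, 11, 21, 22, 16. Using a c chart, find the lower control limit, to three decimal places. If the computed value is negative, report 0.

3.965

c̄ = (10 + 15 + 9 + 11 + 22 + 15 + 17 + 18 + 12 + 24 + 17 + 19 + 13 + 15 + 11 + 21 + 22 + 16) / 18 = 287 / 18 = 15.9444
LCL = c̄ − 3√c̄ = 15.9444 − 3 × 3.9930 = 3.9653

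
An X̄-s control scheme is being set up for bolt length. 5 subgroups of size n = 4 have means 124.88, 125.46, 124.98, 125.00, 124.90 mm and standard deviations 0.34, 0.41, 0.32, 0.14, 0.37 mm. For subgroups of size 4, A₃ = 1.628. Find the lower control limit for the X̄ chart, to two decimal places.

124.53

X̄̄ = (124.88 + 125.46 + 124.98 + 125.00 + 124.90) / 5 = 125.0440
s̄ = (0.34 + 0.41 + 0.32 + 0.14 + 0.37) / 5 = 0.3160
LCL = X̄̄ − A₃·s̄ = 125.0440 − 1.628 × 0.3160 = 124.5296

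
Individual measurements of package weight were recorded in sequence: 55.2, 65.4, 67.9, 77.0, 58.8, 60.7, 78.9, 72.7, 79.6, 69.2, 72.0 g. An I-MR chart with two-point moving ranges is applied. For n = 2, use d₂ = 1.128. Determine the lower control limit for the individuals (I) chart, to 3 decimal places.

45.876

X̄ = (55.2 + 65.4 + 67.9 + 77.0 + 58.8 + 60.7 + 78.9 + 72.7 + 79.6 + 69.2 + 72.0) / 11 = 68.8545
Moving ranges: 10.2, 2.5, 9.1, 18.2, 1.9, 18.2, 6.2, 6.9, 10.4, 2.8; M̄R̄ = 86.4000 / 10 = 8.6400
LCL = X̄ − 3·M̄R̄/d₂ = 68.8545 − 3 × 8.6400 / 1.128 = 45.8758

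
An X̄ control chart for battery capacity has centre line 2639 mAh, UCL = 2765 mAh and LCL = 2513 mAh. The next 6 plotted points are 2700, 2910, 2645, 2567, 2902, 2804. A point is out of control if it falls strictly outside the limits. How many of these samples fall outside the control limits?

Compare each point to [2513, 2765]: sample 2 = 2910 > UCL; sample 5 = 2902 > UCL; sample 6 = 2804 > UCL.

3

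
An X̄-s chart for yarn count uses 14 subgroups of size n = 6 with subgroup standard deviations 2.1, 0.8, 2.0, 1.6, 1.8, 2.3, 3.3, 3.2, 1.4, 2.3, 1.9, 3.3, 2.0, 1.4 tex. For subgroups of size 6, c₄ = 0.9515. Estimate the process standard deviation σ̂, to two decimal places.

s̄ = (2.1 + 0.8 + 2.0 + 1.6 + 1.8 + 2.3 + 3.3 + 3.2 + 1.4 + 2.3 + 1.9 + 3.3 + 2.0 + 1.4) / 14 = 2.1000
σ̂ = s̄ / c₄ = 2.1000 / 0.9515 = 2.2070

2.21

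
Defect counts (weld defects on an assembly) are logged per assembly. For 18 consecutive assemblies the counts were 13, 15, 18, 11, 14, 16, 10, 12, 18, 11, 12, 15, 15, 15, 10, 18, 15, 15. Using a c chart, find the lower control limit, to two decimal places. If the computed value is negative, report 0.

c̄ = (13 + 15 + 18 + 11 + 14 + 16 + 10 + 12 + 18 + 11 + 12 + 15 + 15 + 15 + 10 + 18 + 15 + 15) / 18 = 253 / 18 = 14.0556
LCL = c̄ − 3√c̄ = 14.0556 − 3 × 3.7491 = 2.8083

2.81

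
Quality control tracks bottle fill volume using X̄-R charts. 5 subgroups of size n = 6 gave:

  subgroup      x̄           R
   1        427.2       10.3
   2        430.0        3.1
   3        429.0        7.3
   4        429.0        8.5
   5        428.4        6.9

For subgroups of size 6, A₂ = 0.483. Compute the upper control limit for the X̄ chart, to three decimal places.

X̄̄ = (427.2 + 430.0 + 429.0 + 429.0 + 428.4) / 5 = 2143.6000 / 5 = 428.7200
R̄ = (10.3 + 3.1 + 7.3 + 8.5 + 6.9) / 5 = 36.1000 / 5 = 7.2200
UCL = X̄̄ + A₂·R̄ = 428.7200 + 0.483 × 7.2200 = 432.2073

432.207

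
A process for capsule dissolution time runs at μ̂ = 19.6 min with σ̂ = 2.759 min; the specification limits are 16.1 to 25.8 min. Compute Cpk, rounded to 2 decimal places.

0.42

Cpu = (USL − μ̂) / (3σ̂) = (25.8 − 19.6) / (3 × 2.759) = 0.7491; Cpl = (μ̂ − LSL) / (3σ̂) = (19.6 − 16.1) / (3 × 2.759) = 0.4229; Cpk = min(Cpu, Cpl) = 0.4229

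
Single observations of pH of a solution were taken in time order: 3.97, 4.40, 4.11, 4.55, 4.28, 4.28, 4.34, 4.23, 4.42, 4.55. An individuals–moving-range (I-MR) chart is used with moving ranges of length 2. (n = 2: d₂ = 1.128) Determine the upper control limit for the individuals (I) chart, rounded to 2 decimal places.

X̄ = (3.97 + 4.40 + 4.11 + 4.55 + 4.28 + 4.28 + 4.34 + 4.23 + 4.42 + 4.55) / 10 = 4.3130
Moving ranges: 0.43, 0.29, 0.44, 0.27, 0.00, 0.06, 0.11, 0.19, 0.13; M̄R̄ = 1.9200 / 9 = 0.2133
UCL = X̄ + 3·M̄R̄/d₂ = 4.3130 + 3 × 0.2133 / 1.128 = 4.8804

4.88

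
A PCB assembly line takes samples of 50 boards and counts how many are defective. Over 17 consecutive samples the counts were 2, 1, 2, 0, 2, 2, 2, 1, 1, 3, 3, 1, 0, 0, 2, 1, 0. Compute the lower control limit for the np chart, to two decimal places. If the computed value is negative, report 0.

0.00

p̄ = Σdᵢ / (k·n) = 23 / (17 × 50) = 0.02706
LCL = np̄ − 3·√(np̄(1−p̄)) = 1.3529 − 3 × 1.1473 = -2.0890 → 0 (negative, so LCL = 0)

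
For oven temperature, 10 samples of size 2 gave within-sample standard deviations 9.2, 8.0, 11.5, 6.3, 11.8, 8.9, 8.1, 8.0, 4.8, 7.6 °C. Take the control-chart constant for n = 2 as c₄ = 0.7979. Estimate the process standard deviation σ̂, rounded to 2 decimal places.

10.55

s̄ = (9.2 + 8.0 + 11.5 + 6.3 + 11.8 + 8.9 + 8.1 + 8.0 + 4.8 + 7.6) / 10 = 8.4200
σ̂ = s̄ / c₄ = 8.4200 / 0.7979 = 10.5527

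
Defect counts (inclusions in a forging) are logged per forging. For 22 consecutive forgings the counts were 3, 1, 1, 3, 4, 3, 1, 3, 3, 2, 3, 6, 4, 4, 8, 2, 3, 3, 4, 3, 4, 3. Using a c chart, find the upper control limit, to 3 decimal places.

c̄ = (3 + 1 + 1 + 3 + 4 + 3 + 1 + 3 + 3 + 2 + 3 + 6 + 4 + 4 + 8 + 2 + 3 + 3 + 4 + 3 + 4 + 3) / 22 = 71 / 22 = 3.2273
UCL = c̄ + 3√c̄ = 3.2273 + 3 × √3.2273 = 3.2273 + 3 × 1.7965 = 8.6167

8.617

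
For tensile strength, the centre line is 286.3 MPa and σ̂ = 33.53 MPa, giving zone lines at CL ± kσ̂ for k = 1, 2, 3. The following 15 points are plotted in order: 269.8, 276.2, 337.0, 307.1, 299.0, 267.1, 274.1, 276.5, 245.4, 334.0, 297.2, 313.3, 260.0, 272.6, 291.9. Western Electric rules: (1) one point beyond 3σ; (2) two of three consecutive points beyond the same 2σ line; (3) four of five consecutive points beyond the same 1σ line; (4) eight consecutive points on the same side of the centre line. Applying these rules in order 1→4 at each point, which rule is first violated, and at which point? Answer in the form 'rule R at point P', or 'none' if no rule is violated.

none

Zone of each point (C = within 1σ̂, B = 1σ̂–2σ̂, A = 2σ̂–3σ̂, * = beyond 3σ̂; sign = side of CL): 1:-C, 2:-C, 3:+B, 4:+C, 5:+C, 6:-C, 7:-C, 8:-C, 9:-B, 10:+B, 11:+C, 12:+C, 13:-C, 14:-C, 15:+C
No rule fires across all 15 points.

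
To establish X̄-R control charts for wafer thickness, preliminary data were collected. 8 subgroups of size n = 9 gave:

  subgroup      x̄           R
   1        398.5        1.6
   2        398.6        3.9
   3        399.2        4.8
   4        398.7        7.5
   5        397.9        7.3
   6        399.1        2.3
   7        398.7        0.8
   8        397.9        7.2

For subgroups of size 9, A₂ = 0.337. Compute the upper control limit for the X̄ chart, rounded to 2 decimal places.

X̄̄ = (398.5 + 398.6 + 399.2 + 398.7 + 397.9 + 399.1 + 398.7 + 397.9) / 8 = 3188.6000 / 8 = 398.5750
R̄ = (1.6 + 3.9 + 4.8 + 7.5 + 7.3 + 2.3 + 0.8 + 7.2) / 8 = 35.4000 / 8 = 4.4250
UCL = X̄̄ + A₂·R̄ = 398.5750 + 0.337 × 4.4250 = 400.0662

400.07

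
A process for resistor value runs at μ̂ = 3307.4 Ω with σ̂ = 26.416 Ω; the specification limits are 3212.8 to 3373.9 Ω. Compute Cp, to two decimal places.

1.02

Cp = (USL − LSL) / (6σ̂) = (3373.9 − 3212.8) / (6 × 26.416) = 161.1000 / 158.4960 = 1.0164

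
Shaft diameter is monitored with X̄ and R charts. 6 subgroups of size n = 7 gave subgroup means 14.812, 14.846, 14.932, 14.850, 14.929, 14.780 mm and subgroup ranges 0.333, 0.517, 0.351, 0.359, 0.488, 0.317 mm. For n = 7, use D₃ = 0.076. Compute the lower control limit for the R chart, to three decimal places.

R̄ = (0.333 + 0.517 + 0.351 + 0.359 + 0.488 + 0.317) / 6 = 2.3650 / 6 = 0.3942
LCL_R = D₃·R̄ = 0.076 × 0.3942 = 0.0300

0.030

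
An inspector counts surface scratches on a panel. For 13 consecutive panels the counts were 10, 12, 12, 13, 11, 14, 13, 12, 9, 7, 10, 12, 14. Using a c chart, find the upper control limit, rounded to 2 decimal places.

c̄ = (10 + 12 + 12 + 13 + 11 + 14 + 13 + 12 + 9 + 7 + 10 + 12 + 14) / 13 = 149 / 13 = 11.4615
UCL = c̄ + 3√c̄ = 11.4615 + 3 × √11.4615 = 11.4615 + 3 × 3.3855 = 21.6180

21.62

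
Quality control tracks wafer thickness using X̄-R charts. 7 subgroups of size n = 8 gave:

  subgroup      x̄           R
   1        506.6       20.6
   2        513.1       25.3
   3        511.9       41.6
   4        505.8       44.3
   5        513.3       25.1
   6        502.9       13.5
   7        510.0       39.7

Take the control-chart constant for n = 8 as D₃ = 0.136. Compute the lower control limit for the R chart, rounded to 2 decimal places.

4.08

R̄ = (20.6 + 25.3 + 41.6 + 44.3 + 25.1 + 13.5 + 39.7) / 7 = 210.1000 / 7 = 30.0143
LCL_R = D₃·R̄ = 0.136 × 30.0143 = 4.0819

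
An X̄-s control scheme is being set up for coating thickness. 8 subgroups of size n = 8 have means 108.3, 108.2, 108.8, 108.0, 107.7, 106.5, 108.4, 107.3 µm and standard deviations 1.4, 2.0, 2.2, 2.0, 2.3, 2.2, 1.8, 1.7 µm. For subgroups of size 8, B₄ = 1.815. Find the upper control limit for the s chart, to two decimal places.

s̄ = (1.4 + 2.0 + 2.2 + 2.0 + 2.3 + 2.2 + 1.8 + 1.7) / 8 = 1.9500
UCL_s = B₄·s̄ = 1.815 × 1.9500 = 3.5393

3.54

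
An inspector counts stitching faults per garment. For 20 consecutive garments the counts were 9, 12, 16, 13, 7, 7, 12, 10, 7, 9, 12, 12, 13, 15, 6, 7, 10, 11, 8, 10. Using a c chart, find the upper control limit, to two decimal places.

c̄ = (9 + 12 + 16 + 13 + 7 + 7 + 12 + 10 + 7 + 9 + 12 + 12 + 13 + 15 + 6 + 7 + 10 + 11 + 8 + 10) / 20 = 206 / 20 = 10.3000
UCL = c̄ + 3√c̄ = 10.3000 + 3 × √10.3000 = 10.3000 + 3 × 3.2094 = 19.9281

19.93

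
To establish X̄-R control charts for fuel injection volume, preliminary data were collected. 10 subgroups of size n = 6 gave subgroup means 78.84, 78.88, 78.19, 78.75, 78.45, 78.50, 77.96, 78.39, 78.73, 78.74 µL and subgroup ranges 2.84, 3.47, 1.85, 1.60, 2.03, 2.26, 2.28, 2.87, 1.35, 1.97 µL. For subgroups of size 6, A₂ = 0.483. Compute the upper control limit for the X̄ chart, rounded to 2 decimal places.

X̄̄ = (78.84 + 78.88 + 78.19 + 78.75 + 78.45 + 78.50 + 77.96 + 78.39 + 78.73 + 78.74) / 10 = 785.4300 / 10 = 78.5430
R̄ = (2.84 + 3.47 + 1.85 + 1.60 + 2.03 + 2.26 + 2.28 + 2.87 + 1.35 + 1.97) / 10 = 22.5200 / 10 = 2.2520
UCL = X̄̄ + A₂·R̄ = 78.5430 + 0.483 × 2.2520 = 79.6307

79.63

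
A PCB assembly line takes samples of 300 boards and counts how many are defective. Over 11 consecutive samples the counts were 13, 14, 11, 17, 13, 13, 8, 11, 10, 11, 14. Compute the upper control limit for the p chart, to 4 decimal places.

0.0752

p̄ = Σdᵢ / (k·n) = 135 / (11 × 300) = 0.04091
UCL = p̄ + 3·√(p̄(1−p̄)/n) = 0.04091 + 3 × √(0.04091×0.95909/300) = 0.04091 + 3 × 0.01144 = 0.07522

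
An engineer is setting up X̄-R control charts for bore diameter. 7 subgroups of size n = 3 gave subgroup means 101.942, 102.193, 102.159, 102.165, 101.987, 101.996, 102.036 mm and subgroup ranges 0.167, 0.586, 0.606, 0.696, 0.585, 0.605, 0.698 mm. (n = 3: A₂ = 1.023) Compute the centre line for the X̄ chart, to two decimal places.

X̄̄ = (101.942 + 102.193 + 102.159 + 102.165 + 101.987 + 101.996 + 102.036) / 7 = 714.4780 / 7 = 102.0683
CL = X̄̄ = 102.0683

102.07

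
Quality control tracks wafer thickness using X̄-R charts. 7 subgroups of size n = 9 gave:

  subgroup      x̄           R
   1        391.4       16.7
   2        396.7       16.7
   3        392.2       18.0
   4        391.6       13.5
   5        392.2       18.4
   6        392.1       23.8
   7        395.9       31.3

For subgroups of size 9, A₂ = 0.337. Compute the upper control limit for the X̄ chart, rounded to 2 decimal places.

399.82

X̄̄ = (391.4 + 396.7 + 392.2 + 391.6 + 392.2 + 392.1 + 395.9) / 7 = 2752.1000 / 7 = 393.1571
R̄ = (16.7 + 16.7 + 18.0 + 13.5 + 18.4 + 23.8 + 31.3) / 7 = 138.4000 / 7 = 19.7714
UCL = X̄̄ + A₂·R̄ = 393.1571 + 0.337 × 19.7714 = 399.8201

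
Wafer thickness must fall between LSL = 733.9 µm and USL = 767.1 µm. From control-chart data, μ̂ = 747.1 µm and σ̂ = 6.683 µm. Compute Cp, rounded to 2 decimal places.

Cp = (USL − LSL) / (6σ̂) = (767.1 − 733.9) / (6 × 6.683) = 33.2000 / 40.0980 = 0.8280

0.83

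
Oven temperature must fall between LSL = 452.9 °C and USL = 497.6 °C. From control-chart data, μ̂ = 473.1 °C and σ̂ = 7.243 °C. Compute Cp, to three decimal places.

Cp = (USL − LSL) / (6σ̂) = (497.6 − 452.9) / (6 × 7.243) = 44.7000 / 43.4580 = 1.0286

1.029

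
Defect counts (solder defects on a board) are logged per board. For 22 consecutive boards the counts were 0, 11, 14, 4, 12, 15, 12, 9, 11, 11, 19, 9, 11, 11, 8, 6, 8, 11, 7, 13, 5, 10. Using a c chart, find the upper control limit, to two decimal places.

19.29

c̄ = (0 + 11 + 14 + 4 + 12 + 15 + 12 + 9 + 11 + 11 + 19 + 9 + 11 + 11 + 8 + 6 + 8 + 11 + 7 + 13 + 5 + 10) / 22 = 217 / 22 = 9.8636
UCL = c̄ + 3√c̄ = 9.8636 + 3 × √9.8636 = 9.8636 + 3 × 3.1406 = 19.2856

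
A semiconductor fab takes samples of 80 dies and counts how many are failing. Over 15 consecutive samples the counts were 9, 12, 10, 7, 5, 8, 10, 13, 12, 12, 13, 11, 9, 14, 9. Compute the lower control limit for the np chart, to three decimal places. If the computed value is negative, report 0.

1.292

p̄ = Σdᵢ / (k·n) = 154 / (15 × 80) = 0.12833
LCL = np̄ − 3·√(np̄(1−p̄)) = 10.2667 − 3 × 2.9915 = 1.2921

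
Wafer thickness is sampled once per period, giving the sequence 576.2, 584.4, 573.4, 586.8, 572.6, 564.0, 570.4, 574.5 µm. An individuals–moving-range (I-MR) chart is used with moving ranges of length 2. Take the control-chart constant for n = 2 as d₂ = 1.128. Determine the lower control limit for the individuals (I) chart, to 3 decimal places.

X̄ = (576.2 + 584.4 + 573.4 + 586.8 + 572.6 + 564.0 + 570.4 + 574.5) / 8 = 575.2875
Moving ranges: 8.2, 11.0, 13.4, 14.2, 8.6, 6.4, 4.1; M̄R̄ = 65.9000 / 7 = 9.4143
LCL = X̄ − 3·M̄R̄/d₂ = 575.2875 − 3 × 9.4143 / 1.128 = 550.2495

550.250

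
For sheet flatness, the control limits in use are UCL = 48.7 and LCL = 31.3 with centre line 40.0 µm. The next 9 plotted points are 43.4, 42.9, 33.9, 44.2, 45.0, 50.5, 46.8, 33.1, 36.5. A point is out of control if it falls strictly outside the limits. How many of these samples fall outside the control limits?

1

Compare each point to [31.3, 48.7]: sample 6 = 50.5 > UCL.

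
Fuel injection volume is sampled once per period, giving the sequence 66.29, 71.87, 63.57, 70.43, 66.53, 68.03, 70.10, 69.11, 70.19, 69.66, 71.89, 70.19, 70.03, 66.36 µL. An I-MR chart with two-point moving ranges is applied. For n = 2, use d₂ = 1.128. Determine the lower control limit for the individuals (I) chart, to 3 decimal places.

X̄ = (66.29 + 71.87 + 63.57 + 70.43 + 66.53 + 68.03 + 70.10 + 69.11 + 70.19 + 69.66 + 71.89 + 70.19 + 70.03 + 66.36) / 14 = 68.8750
Moving ranges: 5.58, 8.30, 6.86, 3.90, 1.50, 2.07, 0.99, 1.08, 0.53, 2.23, 1.70, 0.16, 3.67; M̄R̄ = 38.5700 / 13 = 2.9669
LCL = X̄ − 3·M̄R̄/d₂ = 68.8750 − 3 × 2.9669 / 1.128 = 60.9842

60.984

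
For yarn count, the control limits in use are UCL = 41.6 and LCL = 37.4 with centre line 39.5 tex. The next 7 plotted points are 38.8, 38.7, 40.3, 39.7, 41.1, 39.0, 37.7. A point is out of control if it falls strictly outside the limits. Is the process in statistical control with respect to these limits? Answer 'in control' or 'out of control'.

All 7 points lie within [37.4, 41.6].

in control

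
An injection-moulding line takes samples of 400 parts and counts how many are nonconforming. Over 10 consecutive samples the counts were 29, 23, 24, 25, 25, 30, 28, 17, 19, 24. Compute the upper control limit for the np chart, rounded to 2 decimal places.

38.76

p̄ = Σdᵢ / (k·n) = 244 / (10 × 400) = 0.06100
UCL = np̄ + 3·√(np̄(1−p̄)) = 24.4000 + 3 × √(24.4000×0.93900) = 24.4000 + 3 × 4.7866 = 38.7598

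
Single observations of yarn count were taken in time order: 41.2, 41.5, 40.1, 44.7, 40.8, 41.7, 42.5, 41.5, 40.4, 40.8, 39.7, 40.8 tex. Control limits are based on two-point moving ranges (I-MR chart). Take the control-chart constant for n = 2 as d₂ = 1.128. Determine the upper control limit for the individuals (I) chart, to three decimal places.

X̄ = (41.2 + 41.5 + 40.1 + 44.7 + 40.8 + 41.7 + 42.5 + 41.5 + 40.4 + 40.8 + 39.7 + 40.8) / 12 = 41.3083
Moving ranges: 0.3, 1.4, 4.6, 3.9, 0.9, 0.8, 1.0, 1.1, 0.4, 1.1, 1.1; M̄R̄ = 16.6000 / 11 = 1.5091
UCL = X̄ + 3·M̄R̄/d₂ = 41.3083 + 3 × 1.5091 / 1.128 = 45.3219

45.322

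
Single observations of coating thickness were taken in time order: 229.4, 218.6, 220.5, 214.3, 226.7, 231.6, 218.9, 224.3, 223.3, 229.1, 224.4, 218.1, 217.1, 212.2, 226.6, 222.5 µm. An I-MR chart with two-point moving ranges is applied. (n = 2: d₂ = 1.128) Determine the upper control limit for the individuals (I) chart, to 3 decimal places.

239.460

X̄ = (229.4 + 218.6 + 220.5 + 214.3 + 226.7 + 231.6 + 218.9 + 224.3 + 223.3 + 229.1 + 224.4 + 218.1 + 217.1 + 212.2 + 226.6 + 222.5) / 16 = 222.3500
Moving ranges: 10.8, 1.9, 6.2, 12.4, 4.9, 12.7, 5.4, 1.0, 5.8, 4.7, 6.3, 1.0, 4.9, 14.4, 4.1; M̄R̄ = 96.5000 / 15 = 6.4333
UCL = X̄ + 3·M̄R̄/d₂ = 222.3500 + 3 × 6.4333 / 1.128 = 239.4599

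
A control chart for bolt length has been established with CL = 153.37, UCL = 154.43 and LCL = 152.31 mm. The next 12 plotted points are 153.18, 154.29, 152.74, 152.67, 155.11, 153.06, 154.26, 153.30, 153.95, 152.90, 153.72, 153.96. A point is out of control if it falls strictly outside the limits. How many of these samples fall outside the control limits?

Compare each point to [152.31, 154.43]: sample 5 = 155.11 > UCL.

1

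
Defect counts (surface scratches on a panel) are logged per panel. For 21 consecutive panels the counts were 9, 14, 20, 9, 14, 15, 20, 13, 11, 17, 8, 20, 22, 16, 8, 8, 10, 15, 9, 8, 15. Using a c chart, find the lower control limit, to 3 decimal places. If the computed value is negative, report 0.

2.407

c̄ = (9 + 14 + 20 + 9 + 14 + 15 + 20 + 13 + 11 + 17 + 8 + 20 + 22 + 16 + 8 + 8 + 10 + 15 + 9 + 8 + 15) / 21 = 281 / 21 = 13.3810
LCL = c̄ − 3√c̄ = 13.3810 − 3 × 3.6580 = 2.4070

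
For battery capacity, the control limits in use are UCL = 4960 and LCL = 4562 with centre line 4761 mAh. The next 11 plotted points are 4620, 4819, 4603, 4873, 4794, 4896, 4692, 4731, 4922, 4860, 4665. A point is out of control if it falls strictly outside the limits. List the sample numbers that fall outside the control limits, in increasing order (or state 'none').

All 11 points lie within [4562, 4960].

none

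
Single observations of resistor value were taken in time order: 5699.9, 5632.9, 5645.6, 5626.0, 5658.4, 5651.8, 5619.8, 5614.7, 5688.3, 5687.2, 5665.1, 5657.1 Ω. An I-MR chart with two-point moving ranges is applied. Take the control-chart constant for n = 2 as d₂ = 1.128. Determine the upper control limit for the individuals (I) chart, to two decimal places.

5721.65

X̄ = (5699.9 + 5632.9 + 5645.6 + 5626.0 + 5658.4 + 5651.8 + 5619.8 + 5614.7 + 5688.3 + 5687.2 + 5665.1 + 5657.1) / 12 = 5653.9000
Moving ranges: 67.0, 12.7, 19.6, 32.4, 6.6, 32.0, 5.1, 73.6, 1.1, 22.1, 8.0; M̄R̄ = 280.2000 / 11 = 25.4727
UCL = X̄ + 3·M̄R̄/d₂ = 5653.9000 + 3 × 25.4727 / 1.128 = 5721.6466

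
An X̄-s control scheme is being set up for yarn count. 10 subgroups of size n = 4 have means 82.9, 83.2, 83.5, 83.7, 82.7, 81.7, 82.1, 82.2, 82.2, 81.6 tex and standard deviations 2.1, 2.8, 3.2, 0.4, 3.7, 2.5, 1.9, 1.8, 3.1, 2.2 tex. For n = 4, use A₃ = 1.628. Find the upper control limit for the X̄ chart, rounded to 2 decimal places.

X̄̄ = (82.9 + 83.2 + 83.5 + 83.7 + 82.7 + 81.7 + 82.1 + 82.2 + 82.2 + 81.6) / 10 = 82.5800
s̄ = (2.1 + 2.8 + 3.2 + 0.4 + 3.7 + 2.5 + 1.9 + 1.8 + 3.1 + 2.2) / 10 = 2.3700
UCL = X̄̄ + A₃·s̄ = 82.5800 + 1.628 × 2.3700 = 86.4384

86.44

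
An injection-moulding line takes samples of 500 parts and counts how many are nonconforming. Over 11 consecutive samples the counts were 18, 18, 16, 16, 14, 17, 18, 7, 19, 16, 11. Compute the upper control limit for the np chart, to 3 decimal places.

p̄ = Σdᵢ / (k·n) = 170 / (11 × 500) = 0.03091
UCL = np̄ + 3·√(np̄(1−p̄)) = 15.4545 + 3 × √(15.4545×0.96909) = 15.4545 + 3 × 3.8700 = 27.0645

27.065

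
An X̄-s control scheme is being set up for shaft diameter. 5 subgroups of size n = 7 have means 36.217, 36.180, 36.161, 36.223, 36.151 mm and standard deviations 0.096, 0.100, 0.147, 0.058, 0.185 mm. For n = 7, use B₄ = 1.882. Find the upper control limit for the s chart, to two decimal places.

s̄ = (0.096 + 0.100 + 0.147 + 0.058 + 0.185) / 5 = 0.1172
UCL_s = B₄·s̄ = 1.882 × 0.1172 = 0.2206

0.22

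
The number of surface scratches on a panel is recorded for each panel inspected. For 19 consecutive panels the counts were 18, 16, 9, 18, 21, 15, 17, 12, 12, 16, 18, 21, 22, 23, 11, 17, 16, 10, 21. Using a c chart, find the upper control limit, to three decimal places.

c̄ = (18 + 16 + 9 + 18 + 21 + 15 + 17 + 12 + 12 + 16 + 18 + 21 + 22 + 23 + 11 + 17 + 16 + 10 + 21) / 19 = 313 / 19 = 16.4737
UCL = c̄ + 3√c̄ = 16.4737 + 3 × √16.4737 = 16.4737 + 3 × 4.0588 = 28.6500

28.650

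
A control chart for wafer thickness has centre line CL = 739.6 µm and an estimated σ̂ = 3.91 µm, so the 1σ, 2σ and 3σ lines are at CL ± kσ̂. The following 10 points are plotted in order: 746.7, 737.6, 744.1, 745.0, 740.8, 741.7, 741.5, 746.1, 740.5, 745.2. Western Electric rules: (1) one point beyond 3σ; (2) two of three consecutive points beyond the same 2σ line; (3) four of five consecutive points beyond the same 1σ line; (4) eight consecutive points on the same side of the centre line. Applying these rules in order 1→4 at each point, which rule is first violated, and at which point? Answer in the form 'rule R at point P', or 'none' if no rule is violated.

Zone of each point (C = within 1σ̂, B = 1σ̂–2σ̂, A = 2σ̂–3σ̂, * = beyond 3σ̂; sign = side of CL): 1:+B, 2:-C, 3:+B, 4:+B, 5:+C, 6:+C, 7:+C, 8:+B, 9:+C, 10:+B
Rule 4 (eight consecutive points on the same side of the centre line) is satisfied at point 10.

rule 4 at point 10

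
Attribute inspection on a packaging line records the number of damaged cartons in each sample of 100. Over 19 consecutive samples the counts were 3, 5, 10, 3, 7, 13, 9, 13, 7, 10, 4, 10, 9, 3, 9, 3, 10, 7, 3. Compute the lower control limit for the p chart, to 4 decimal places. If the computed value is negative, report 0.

0.0000

p̄ = Σdᵢ / (k·n) = 138 / (19 × 100) = 0.07263
LCL = p̄ − 3·√(p̄(1−p̄)/n) = 0.07263 − 3 × 0.02595 = -0.00523 → 0 (negative, so LCL = 0)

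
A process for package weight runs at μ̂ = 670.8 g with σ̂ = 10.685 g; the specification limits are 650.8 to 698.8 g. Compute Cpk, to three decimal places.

Cpu = (USL − μ̂) / (3σ̂) = (698.8 − 670.8) / (3 × 10.685) = 0.8735; Cpl = (μ̂ − LSL) / (3σ̂) = (670.8 − 650.8) / (3 × 10.685) = 0.6239; Cpk = min(Cpu, Cpl) = 0.6239

0.624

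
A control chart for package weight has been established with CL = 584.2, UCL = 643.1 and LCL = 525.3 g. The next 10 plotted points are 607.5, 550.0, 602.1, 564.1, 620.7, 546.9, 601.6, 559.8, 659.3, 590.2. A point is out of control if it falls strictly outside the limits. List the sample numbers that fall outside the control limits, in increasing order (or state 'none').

9

Compare each point to [525.3, 643.1]: sample 9 = 659.3 > UCL.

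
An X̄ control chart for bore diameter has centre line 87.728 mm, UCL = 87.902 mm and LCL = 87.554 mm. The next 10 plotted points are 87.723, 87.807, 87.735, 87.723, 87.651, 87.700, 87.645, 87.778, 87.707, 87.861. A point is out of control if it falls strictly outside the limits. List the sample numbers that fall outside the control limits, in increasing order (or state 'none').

All 10 points lie within [87.554, 87.902].

none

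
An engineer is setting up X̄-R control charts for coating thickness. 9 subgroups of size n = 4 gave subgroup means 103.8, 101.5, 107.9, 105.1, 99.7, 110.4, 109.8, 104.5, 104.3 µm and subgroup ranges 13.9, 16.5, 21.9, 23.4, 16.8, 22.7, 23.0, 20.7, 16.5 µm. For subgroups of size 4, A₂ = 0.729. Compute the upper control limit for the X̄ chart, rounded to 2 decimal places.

119.43

X̄̄ = (103.8 + 101.5 + 107.9 + 105.1 + 99.7 + 110.4 + 109.8 + 104.5 + 104.3) / 9 = 947.0000 / 9 = 105.2222
R̄ = (13.9 + 16.5 + 21.9 + 23.4 + 16.8 + 22.7 + 23.0 + 20.7 + 16.5) / 9 = 175.4000 / 9 = 19.4889
UCL = X̄̄ + A₂·R̄ = 105.2222 + 0.729 × 19.4889 = 119.4296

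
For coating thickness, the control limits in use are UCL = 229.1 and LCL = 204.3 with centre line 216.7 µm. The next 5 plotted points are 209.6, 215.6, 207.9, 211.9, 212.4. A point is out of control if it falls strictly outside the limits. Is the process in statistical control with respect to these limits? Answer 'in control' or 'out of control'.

in control

All 5 points lie within [204.3, 229.1].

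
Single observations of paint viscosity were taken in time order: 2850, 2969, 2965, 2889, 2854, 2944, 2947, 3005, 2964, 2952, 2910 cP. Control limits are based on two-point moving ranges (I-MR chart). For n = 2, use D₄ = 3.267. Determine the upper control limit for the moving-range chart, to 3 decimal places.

Moving ranges: 119, 4, 76, 35, 90, 3, 58, 41, 12, 42; M̄R̄ = 480.0000 / 10 = 48.0000
UCL_MR = D₄·M̄R̄ = 3.267 × 48.0000 = 156.8160

156.816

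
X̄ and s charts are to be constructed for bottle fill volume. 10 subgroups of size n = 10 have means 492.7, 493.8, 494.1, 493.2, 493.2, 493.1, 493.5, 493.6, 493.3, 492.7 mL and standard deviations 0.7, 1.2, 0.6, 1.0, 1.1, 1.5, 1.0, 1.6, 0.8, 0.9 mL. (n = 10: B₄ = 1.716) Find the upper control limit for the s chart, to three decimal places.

1.785

s̄ = (0.7 + 1.2 + 0.6 + 1.0 + 1.1 + 1.5 + 1.0 + 1.6 + 0.8 + 0.9) / 10 = 1.0400
UCL_s = B₄·s̄ = 1.716 × 1.0400 = 1.7846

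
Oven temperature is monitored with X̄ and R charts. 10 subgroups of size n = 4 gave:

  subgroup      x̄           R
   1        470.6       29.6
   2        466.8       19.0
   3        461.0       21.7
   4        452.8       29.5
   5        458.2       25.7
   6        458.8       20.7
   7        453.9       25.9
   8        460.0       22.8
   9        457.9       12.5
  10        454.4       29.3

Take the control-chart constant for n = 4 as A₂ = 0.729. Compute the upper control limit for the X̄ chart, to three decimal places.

476.695

X̄̄ = (470.6 + 466.8 + 461.0 + 452.8 + 458.2 + 458.8 + 453.9 + 460.0 + 457.9 + 454.4) / 10 = 4594.4000 / 10 = 459.4400
R̄ = (29.6 + 19.0 + 21.7 + 29.5 + 25.7 + 20.7 + 25.9 + 22.8 + 12.5 + 29.3) / 10 = 236.7000 / 10 = 23.6700
UCL = X̄̄ + A₂·R̄ = 459.4400 + 0.729 × 23.6700 = 476.6954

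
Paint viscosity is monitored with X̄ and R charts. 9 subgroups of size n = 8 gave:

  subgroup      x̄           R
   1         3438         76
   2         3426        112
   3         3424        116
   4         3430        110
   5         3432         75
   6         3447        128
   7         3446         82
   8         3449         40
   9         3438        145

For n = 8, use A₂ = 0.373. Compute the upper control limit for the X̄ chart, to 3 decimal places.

3473.304

X̄̄ = (3438 + 3426 + 3424 + 3430 + 3432 + 3447 + 3446 + 3449 + 3438) / 9 = 30930.0000 / 9 = 3436.6667
R̄ = (76 + 112 + 116 + 110 + 75 + 128 + 82 + 40 + 145) / 9 = 884.0000 / 9 = 98.2222
UCL = X̄̄ + A₂·R̄ = 3436.6667 + 0.373 × 98.2222 = 3473.3036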